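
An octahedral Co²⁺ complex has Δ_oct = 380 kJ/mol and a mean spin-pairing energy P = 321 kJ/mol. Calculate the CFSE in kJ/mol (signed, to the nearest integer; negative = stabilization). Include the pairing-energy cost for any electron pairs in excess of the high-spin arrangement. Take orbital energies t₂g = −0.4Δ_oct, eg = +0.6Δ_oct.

Co sits in group 9; removing 2 electrons leaves Co²⁺ with 9 − 2 = 7 d electrons.
Here Δ_oct > P (380 > 321), so the low-spin state is favoured.
Configuration: t₂g⁶ eg¹.
Orbital CFSE = -1.8Δ_oct = -1.8 × 380 = -684 kJ/mol.
Excess pairs vs high-spin: 3 − 2 = 1; pairing cost = +321 kJ/mol.
Net CFSE = -684 + 321 = -363 kJ/mol.

-363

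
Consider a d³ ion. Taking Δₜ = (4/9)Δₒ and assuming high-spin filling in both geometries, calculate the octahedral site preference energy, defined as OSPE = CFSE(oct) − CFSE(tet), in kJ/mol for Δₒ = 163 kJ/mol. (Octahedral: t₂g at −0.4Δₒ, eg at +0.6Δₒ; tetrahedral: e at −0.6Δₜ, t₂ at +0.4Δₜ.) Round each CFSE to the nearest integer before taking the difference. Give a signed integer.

Octahedral high-spin t₂g³ eg⁰: CFSE = -1.2 × 163 = -196 kJ/mol.
Tetrahedral e² t₂¹ gives -0.8Δₜ = -0.8 × (4/9) × 163 = -58 kJ/mol.
Subtracting, OSPE = -196 − (-58) = -138 kJ/mol.

-138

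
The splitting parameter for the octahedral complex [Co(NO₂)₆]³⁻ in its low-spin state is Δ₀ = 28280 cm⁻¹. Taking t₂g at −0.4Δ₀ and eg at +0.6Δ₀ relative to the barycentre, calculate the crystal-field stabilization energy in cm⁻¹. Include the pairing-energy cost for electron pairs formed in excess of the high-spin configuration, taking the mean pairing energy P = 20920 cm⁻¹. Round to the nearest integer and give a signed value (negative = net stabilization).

-26032

Each NO₂⁻ contributes -1; 6 × (-1) = -6. With overall charge -3, Co is in the +3 oxidation state.
Co sits in group 9; removing 3 electrons leaves Co³⁺ with 9 − 3 = 6 d electrons.
Configuration: t₂g⁶ eg⁰.
Orbital CFSE = 6(-0.4) + 0(0.6) = -2.4Δ₀ = -2.4 × 28280 = -67872 cm⁻¹.
Relative to high-spin t₂g⁴ eg² (1 paired), the low-spin configuration has 2 additional pairs, contributing +2 × 20920 = +41840 cm⁻¹.
Combining: -67872 + 41840 = -26032 cm⁻¹.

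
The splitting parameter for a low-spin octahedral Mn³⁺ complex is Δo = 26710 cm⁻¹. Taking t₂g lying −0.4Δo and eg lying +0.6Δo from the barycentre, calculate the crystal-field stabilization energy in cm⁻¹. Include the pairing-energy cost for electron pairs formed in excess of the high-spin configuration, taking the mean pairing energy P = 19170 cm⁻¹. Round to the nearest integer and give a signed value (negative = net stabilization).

Group 7 minus oxidation state +3 gives a d⁴ configuration for Mn³⁺.
The d⁴ electrons fill as t₂g⁴ eg⁰.
The orbital stabilization is -1.6Δo = -1.6 × 26710 = -42736 cm⁻¹.
High-spin d⁴ would be t₂g³ eg¹ with 0 pairs; low-spin has 1, so 1 excess pair costs +1P = +19170 cm⁻¹.
Combining: -42736 + 19170 = -23566 cm⁻¹.

-23566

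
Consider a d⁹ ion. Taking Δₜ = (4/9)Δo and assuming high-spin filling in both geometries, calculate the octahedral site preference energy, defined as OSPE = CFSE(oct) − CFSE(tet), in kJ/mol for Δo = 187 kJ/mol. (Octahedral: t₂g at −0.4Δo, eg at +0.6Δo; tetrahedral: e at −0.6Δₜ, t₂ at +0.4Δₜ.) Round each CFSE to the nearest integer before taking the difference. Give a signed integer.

Octahedral high-spin t2g^6 e_g^3: CFSE = -0.6 × 187 = -112 kJ/mol.
In a tetrahedral site the filling is e^4 t2^5: CFSE(tet) = -0.4Δₜ = -0.4 × (4/9)(187) = -33 kJ/mol.
OSPE = -112 − (-33) = -79 kJ/mol.

-79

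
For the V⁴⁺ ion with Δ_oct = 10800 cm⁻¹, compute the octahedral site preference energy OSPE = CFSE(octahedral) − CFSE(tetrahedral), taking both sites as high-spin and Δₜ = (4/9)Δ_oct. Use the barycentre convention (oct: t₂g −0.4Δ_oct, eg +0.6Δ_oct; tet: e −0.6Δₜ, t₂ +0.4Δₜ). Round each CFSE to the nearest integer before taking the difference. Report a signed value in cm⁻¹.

-1440

V⁴⁺: group 5, so d-count = 5 − 4 = 1.
In an octahedral site d¹ (HS) is t₂g¹ eg⁰, giving CFSE(oct) = -0.4Δ_oct = -4320 cm⁻¹.
In a tetrahedral site the filling is e¹ t₂⁰: CFSE(tet) = -0.6Δₜ = -0.6 × (4/9)(10800) = -2880 cm⁻¹.
OSPE = CFSE(oct) − CFSE(tet) = -4320 − (-2880) = -1440 cm⁻¹.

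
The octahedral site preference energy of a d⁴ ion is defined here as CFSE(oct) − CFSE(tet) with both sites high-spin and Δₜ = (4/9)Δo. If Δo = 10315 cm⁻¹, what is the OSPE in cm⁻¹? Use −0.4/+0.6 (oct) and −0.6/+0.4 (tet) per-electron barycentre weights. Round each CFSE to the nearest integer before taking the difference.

-4355

Octahedral (high-spin): t₂g³ eg¹, CFSE = 3(−0.4) + 1(+0.6) = -0.6Δo = -0.6 × 10315 = -6189 cm⁻¹.
Tetrahedral: e² t₂², CFSE = 2(−0.6) + 2(+0.4) = -0.4Δₜ = -0.4 × (4/9) × 10315 = -1834 cm⁻¹.
OSPE = -6189 − (-1834) = -4355 cm⁻¹.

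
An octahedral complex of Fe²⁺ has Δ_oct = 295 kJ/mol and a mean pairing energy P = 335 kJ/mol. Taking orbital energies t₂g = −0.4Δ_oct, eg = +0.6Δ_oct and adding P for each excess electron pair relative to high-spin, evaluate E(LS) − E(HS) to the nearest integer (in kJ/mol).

Fe²⁺: group 8, so d-count = 8 − 2 = 6.
In the high-spin limit (t₂g⁴ eg²) the orbital term is -0.4Δ_oct = -118 kJ/mol, with no excess pairing.
For low-spin the configuration is t₂g⁶ eg⁰: orbital energy -2.4 × 295 = -708 kJ/mol, and 2 additional pairs relative to high-spin add 670 kJ/mol, giving -38 kJ/mol.
The difference is -38 − (-118) = 80 kJ/mol, so high-spin lies lower.

80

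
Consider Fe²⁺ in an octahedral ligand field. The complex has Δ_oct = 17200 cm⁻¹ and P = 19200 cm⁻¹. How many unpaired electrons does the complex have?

Fe sits in group 8; removing 2 electrons leaves Fe²⁺ with 8 − 2 = 6 d electrons.
With Δ_oct < P the complex is high-spin.
Filling d⁶ accordingly: t₂g⁴ eg².
Unpaired electrons: 4.

4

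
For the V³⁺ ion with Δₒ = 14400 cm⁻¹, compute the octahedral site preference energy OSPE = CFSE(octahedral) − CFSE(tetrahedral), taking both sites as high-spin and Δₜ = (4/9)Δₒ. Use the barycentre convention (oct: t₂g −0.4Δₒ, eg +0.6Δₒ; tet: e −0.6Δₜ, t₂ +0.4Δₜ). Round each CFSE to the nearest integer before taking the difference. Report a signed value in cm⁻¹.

-3840

Group 5 minus oxidation state +3 gives a d² configuration for V³⁺.
In an octahedral site d² (HS) is t2g^2 e_g^0, giving CFSE(oct) = -0.8Δₒ = -11520 cm⁻¹.
Tetrahedral: e^2 t2^0, CFSE = 2(−0.6) + 0(+0.4) = -1.2Δₜ = -1.2 × (4/9) × 14400 = -7680 cm⁻¹.
Subtracting, OSPE = -11520 − (-7680) = -3840 cm⁻¹.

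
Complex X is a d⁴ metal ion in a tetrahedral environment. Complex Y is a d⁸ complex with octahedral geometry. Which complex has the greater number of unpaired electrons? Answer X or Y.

X

X: Tetrahedral splitting is small, so the complex is high-spin; e² t₂² → 4 unpaired.
Y: t₂g⁶ eg² → 2 unpaired.
So X has more unpaired electrons.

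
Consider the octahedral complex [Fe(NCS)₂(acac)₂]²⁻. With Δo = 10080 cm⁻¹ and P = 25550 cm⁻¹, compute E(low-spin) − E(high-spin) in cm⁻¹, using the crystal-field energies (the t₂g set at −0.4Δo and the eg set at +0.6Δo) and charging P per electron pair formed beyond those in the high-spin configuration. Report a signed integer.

Ligand charges: 2×(-1) from NCS⁻ and 2×(-1) from acac⁻ sum to -4; with overall charge -2, Fe is +2.
Group 8 minus oxidation state +2 gives a d⁶ configuration for Fe²⁺.
High-spin: t₂g⁴ eg², CFSE = -0.4Δo = -4032 cm⁻¹.
Low-spin: t₂g⁶ eg⁰, orbital CFSE = -2.4Δo = -24192 cm⁻¹; plus 2 excess pairs × P = +51100 cm⁻¹; total 26908 cm⁻¹.
Thus E(LS) − E(HS) = 30940 cm⁻¹.

30940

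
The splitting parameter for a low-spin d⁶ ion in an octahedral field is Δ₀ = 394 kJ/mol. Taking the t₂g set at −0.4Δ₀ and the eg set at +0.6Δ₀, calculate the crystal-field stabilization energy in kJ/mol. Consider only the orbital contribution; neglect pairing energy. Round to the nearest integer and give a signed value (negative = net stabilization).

Electron filling gives t₂g⁶ eg⁰.
The orbital stabilization is -2.4Δ₀ = -2.4 × 394 = -946 kJ/mol.

-946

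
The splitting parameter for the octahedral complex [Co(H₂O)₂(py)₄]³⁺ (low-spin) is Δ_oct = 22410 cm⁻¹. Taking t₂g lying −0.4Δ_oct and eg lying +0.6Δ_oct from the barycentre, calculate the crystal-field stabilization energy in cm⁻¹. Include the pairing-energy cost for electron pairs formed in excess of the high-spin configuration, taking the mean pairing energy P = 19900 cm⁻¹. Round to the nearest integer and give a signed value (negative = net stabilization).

-13984

Ligand charges: 2×(+0) from H₂O and 4×(+0) from py sum to +0; with overall charge +3, Co is +3.
Group 9 minus oxidation state +3 gives a d⁶ configuration for Co³⁺.
Electron filling gives t₂g⁶ eg⁰.
CFSE(orbital) = 6×(-0.4Δ_oct) + 0×(0.6Δ_oct) = -2.4Δ_oct; with Δ_oct = 22410 cm⁻¹ that is -53784 cm⁻¹.
Relative to high-spin t₂g⁴ eg² (1 paired), the low-spin configuration has 2 additional pairs, contributing +2 × 19900 = +39800 cm⁻¹.
Combining: -53784 + 39800 = -13984 cm⁻¹.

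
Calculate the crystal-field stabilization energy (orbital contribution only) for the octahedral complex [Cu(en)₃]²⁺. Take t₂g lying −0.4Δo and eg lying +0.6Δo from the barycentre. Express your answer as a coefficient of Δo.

en is neutral, so the +2 overall charge sits on Cu: oxidation state +2.
Cu is in group 11, so Cu²⁺ is d⁹ (11 − 2 = 9).
Configuration: t₂g⁶ eg³.
CFSE = 6(-0.4Δo) + 3(0.6Δo) = -2.4Δo + 1.8Δo = -0.6Δo.

-0.6 Δo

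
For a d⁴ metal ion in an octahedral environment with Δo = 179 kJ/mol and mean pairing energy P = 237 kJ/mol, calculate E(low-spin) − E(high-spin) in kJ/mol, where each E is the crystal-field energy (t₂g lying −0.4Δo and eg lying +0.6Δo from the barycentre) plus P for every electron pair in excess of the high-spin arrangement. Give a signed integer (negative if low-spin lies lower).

In the high-spin limit (t₂g³ eg¹) the orbital term is -0.6Δo = -107 kJ/mol, with no excess pairing.
For low-spin the configuration is t₂g⁴ eg⁰: orbital energy -1.6 × 179 = -286 kJ/mol, and 1 additional pair relative to high-spin adds 237 kJ/mol, giving -49 kJ/mol.
The difference is -49 − (-107) = 58 kJ/mol, so high-spin lies lower.

58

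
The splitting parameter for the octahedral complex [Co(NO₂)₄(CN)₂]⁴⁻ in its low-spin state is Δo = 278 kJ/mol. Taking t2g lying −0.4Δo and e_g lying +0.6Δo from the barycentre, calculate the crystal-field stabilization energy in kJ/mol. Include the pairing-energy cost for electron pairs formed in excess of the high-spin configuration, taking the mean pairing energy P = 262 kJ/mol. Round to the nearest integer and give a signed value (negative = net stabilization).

-238

Ligand charges: 4×(-1) from NO₂⁻ and 2×(-1) from CN⁻ sum to -6; with overall charge -4, Co is +2.
Co sits in group 9; removing 2 electrons leaves Co²⁺ with 9 − 2 = 7 d electrons.
Configuration: t2g^6 e_g^1.
The orbital stabilization is -1.8Δo = -1.8 × 278 = -500 kJ/mol.
Pairing penalty: 3 pairs vs 2 in the high-spin reference → 1 extra × P = 262 kJ/mol.
Net CFSE = -500 + 262 = -238 kJ/mol.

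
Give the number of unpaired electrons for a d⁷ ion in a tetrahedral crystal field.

3

Tetrahedral fields are weak (Δₜ ≈ 4/9 Δₒ), so electrons fill high-spin.
Configuration: e⁴ t₂³, giving 3 unpaired electrons.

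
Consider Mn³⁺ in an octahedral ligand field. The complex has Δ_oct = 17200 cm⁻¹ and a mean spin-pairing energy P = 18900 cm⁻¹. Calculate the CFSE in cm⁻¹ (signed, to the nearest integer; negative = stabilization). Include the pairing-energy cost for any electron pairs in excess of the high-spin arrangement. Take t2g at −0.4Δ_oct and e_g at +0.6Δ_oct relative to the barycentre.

-10320

Mn³⁺: group 7, so d-count = 7 − 3 = 4.
Here Δ_oct < P (17200 < 18900), so the high-spin state is favoured.
Filling d⁴ accordingly: t2g^3 e_g^1.
Orbital CFSE = -0.6Δ_oct = -0.6 × 17200 = -10320 cm⁻¹.
High-spin has no excess pairs, so no pairing correction applies.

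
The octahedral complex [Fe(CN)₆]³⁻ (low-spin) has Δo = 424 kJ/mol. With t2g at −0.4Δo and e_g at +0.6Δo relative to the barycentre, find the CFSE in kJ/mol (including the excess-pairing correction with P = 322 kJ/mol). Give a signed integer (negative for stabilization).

-204

Each CN⁻ contributes -1; 6 × (-1) = -6. With overall charge -3, Fe is in the +3 oxidation state.
Group 8 minus oxidation state +3 gives a d⁵ configuration for Fe³⁺.
Configuration: t2g^5 e_g^0.
Orbital CFSE = 5(-0.4) + 0(0.6) = -2.0Δo = -2.0 × 424 = -848 kJ/mol.
Relative to high-spin t2g^3 e_g^2 (0 paired), the low-spin configuration has 2 additional pairs, contributing +2 × 322 = +644 kJ/mol.
Net CFSE = -848 + 644 = -204 kJ/mol.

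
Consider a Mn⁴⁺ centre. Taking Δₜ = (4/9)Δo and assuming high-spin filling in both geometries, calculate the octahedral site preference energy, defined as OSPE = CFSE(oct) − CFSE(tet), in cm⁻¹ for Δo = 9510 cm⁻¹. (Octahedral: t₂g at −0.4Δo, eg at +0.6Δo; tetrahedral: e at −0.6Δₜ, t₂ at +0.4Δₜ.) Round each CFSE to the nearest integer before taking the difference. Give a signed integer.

-8031

Mn is in group 7, so Mn⁴⁺ is d³ (7 − 4 = 3).
Octahedral high-spin t2g^3 e_g^0: CFSE = -1.2 × 9510 = -11412 cm⁻¹.
In a tetrahedral site the filling is e^2 t2^1: CFSE(tet) = -0.8Δₜ = -0.8 × (4/9)(9510) = -3381 cm⁻¹.
OSPE = -11412 − (-3381) = -8031 cm⁻¹.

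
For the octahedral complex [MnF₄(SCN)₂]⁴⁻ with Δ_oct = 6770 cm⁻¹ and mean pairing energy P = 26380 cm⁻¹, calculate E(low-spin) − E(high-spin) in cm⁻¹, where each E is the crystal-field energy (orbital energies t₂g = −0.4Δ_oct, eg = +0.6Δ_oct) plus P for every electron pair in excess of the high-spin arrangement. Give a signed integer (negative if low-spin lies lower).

Ligand charges: 4×(-1) from F⁻ and 2×(-1) from SCN⁻ sum to -6; with overall charge -4, Mn is +2.
Mn is in group 7, so Mn²⁺ is d⁵ (7 − 2 = 5).
High-spin d⁵ fills as t₂g³ eg² with CFSE 3(−0.4) + 2(+0.6) = 0.0Δ_oct = 0 cm⁻¹.
For low-spin the configuration is t₂g⁵ eg⁰: orbital energy -2.0 × 6770 = -13540 cm⁻¹, and 2 additional pairs relative to high-spin add 52760 cm⁻¹, giving 39220 cm⁻¹.
E(LS) − E(HS) = 39220 − (0) = 39220 cm⁻¹.

39220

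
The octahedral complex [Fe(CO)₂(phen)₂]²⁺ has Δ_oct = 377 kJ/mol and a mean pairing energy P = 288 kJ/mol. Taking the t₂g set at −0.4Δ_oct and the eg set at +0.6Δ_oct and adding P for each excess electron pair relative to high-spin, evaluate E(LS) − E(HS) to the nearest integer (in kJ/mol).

Ligand charges: 2×(+0) from CO and 2×(+0) from phen sum to +0; with overall charge +2, Fe is +2.
Fe²⁺: group 8, so d-count = 8 − 2 = 6.
High-spin: t₂g⁴ eg², CFSE = -0.4Δ_oct = -151 kJ/mol.
Low-spin t₂g⁶ eg⁰ gives -2.4Δ_oct = -905 kJ/mol, but forming 2 extra pairs costs 2P = 576 kJ/mol, so E(LS) = -905 + 576 = -329 kJ/mol.
E(LS) − E(HS) = -329 − (-151) = -178 kJ/mol.

-178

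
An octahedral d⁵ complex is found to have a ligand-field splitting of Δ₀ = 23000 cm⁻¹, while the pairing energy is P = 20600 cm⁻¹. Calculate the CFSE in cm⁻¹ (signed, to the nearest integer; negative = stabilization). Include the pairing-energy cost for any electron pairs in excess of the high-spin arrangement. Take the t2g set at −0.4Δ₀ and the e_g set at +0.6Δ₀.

-4800

Here Δ₀ > P (23000 > 20600), so the low-spin state is favoured.
Filling d⁵ accordingly: t2g^5 e_g^0.
Orbital CFSE = -2.0Δ₀ = -2.0 × 23000 = -46000 cm⁻¹.
Excess pairs vs high-spin: 2 − 0 = 2; pairing cost = +41200 cm⁻¹.
Net CFSE = -46000 + 41200 = -4800 cm⁻¹.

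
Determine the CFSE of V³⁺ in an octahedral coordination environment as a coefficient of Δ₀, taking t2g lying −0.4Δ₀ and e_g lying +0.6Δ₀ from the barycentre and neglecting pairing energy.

V sits in group 5; removing 3 electrons leaves V³⁺ with 5 − 3 = 2 d electrons.
For octahedral d² the high- and low-spin configurations coincide.
Configuration: t2g^2 e_g^0.
CFSE = 2(-0.4Δ₀) + 0(0.6Δ₀) = -0.8Δ₀ + 0.0Δ₀ = -0.8Δ₀.

-0.8 Δ₀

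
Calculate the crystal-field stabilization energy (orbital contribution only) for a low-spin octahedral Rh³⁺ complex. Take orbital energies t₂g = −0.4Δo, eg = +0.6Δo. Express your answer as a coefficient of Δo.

Rh is in group 9, so Rh³⁺ is d⁶ (9 − 3 = 6).
Configuration: t₂g⁶ eg⁰.
CFSE = 6(-0.4Δo) + 0(0.6Δo) = -2.4Δo + 0.0Δo = -2.4Δo.

-2.4 Δo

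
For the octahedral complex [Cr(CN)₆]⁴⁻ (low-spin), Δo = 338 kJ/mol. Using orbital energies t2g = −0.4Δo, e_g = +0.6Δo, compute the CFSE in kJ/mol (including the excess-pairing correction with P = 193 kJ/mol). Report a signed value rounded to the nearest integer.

Each CN⁻ contributes -1; 6 × (-1) = -6. With overall charge -4, Cr is in the +2 oxidation state.
Cr²⁺: group 6, so d-count = 6 − 2 = 4.
Configuration: t2g^4 e_g^0.
The orbital stabilization is -1.6Δo = -1.6 × 338 = -541 kJ/mol.
High-spin d⁴ would be t2g^3 e_g^1 with 0 pairs; low-spin has 1, so 1 excess pair costs +1P = +193 kJ/mol.
Combining: -541 + 193 = -348 kJ/mol.

-348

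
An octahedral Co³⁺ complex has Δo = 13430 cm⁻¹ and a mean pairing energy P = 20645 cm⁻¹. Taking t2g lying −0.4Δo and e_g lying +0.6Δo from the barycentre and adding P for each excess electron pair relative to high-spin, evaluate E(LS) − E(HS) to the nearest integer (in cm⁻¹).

Co is in group 9, so Co³⁺ is d⁶ (9 − 3 = 6).
High-spin: t2g^4 e_g^2, CFSE = -0.4Δo = -5372 cm⁻¹.
For low-spin the configuration is t2g^6 e_g^0: orbital energy -2.4 × 13430 = -32232 cm⁻¹, and 2 additional pairs relative to high-spin add 41290 cm⁻¹, giving 9058 cm⁻¹.
Thus E(LS) − E(HS) = 14430 cm⁻¹.

14430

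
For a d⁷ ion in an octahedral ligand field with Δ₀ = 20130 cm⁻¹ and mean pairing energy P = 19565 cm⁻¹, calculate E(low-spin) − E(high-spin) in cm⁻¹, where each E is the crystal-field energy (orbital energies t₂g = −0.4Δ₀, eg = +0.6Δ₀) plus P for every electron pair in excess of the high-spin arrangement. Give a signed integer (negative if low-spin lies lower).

In the high-spin limit (t₂g⁵ eg²) the orbital term is -0.8Δ₀ = -16104 cm⁻¹, with no excess pairing.
Low-spin t₂g⁶ eg¹ gives -1.8Δ₀ = -36234 cm⁻¹, but forming 1 extra pair costs 1P = 19565 cm⁻¹, so E(LS) = -36234 + 19565 = -16669 cm⁻¹.
Thus E(LS) − E(HS) = -565 cm⁻¹.

-565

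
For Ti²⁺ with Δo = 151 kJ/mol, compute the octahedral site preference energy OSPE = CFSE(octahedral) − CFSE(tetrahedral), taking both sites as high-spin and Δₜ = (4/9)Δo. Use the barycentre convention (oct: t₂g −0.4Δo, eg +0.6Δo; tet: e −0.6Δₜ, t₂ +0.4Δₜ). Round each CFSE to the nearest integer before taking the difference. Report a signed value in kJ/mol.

Ti is in group 4, so Ti²⁺ is d² (4 − 2 = 2).
Octahedral (high-spin): t2g^2 e_g^0, CFSE = 2(−0.4) + 0(+0.6) = -0.8Δo = -0.8 × 151 = -121 kJ/mol.
Tetrahedral e^2 t2^0 gives -1.2Δₜ = -1.2 × (4/9) × 151 = -81 kJ/mol.
Subtracting, OSPE = -121 − (-81) = -40 kJ/mol.

-40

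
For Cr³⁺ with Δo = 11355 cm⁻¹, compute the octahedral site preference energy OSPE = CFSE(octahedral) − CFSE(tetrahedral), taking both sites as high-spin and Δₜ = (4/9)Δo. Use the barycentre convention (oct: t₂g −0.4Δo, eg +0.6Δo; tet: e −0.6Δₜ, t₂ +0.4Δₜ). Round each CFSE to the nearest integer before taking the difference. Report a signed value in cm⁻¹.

-9589

Cr³⁺: group 6, so d-count = 6 − 3 = 3.
Octahedral (high-spin): t₂g³ eg⁰, CFSE = 3(−0.4) + 0(+0.6) = -1.2Δo = -1.2 × 11355 = -13626 cm⁻¹.
In a tetrahedral site the filling is e² t₂¹: CFSE(tet) = -0.8Δₜ = -0.8 × (4/9)(11355) = -4037 cm⁻¹.
Subtracting, OSPE = -13626 − (-4037) = -9589 cm⁻¹.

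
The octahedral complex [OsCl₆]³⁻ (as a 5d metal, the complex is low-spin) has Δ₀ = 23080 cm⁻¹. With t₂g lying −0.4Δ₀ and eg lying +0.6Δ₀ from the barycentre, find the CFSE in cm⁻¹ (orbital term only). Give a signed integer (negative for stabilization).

-46160

Each Cl⁻ contributes -1; 6 × (-1) = -6. With overall charge -3, Os is in the +3 oxidation state.
Os³⁺: group 8, so d-count = 8 − 3 = 5.
Electron filling gives t₂g⁵ eg⁰.
CFSE(orbital) = 5×(-0.4Δ₀) + 0×(0.6Δ₀) = -2.0Δ₀; with Δ₀ = 23080 cm⁻¹ that is -46160 cm⁻¹.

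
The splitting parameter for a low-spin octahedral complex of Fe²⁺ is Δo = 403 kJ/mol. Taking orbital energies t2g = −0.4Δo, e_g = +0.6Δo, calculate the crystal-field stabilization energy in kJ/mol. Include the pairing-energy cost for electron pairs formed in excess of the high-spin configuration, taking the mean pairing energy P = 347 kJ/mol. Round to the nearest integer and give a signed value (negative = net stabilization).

-273

Fe sits in group 8; removing 2 electrons leaves Fe²⁺ with 8 − 2 = 6 d electrons.
Electron filling gives t2g^6 e_g^0.
The orbital stabilization is -2.4Δo = -2.4 × 403 = -967 kJ/mol.
Relative to high-spin t2g^4 e_g^2 (1 paired), the low-spin configuration has 2 additional pairs, contributing +2 × 347 = +694 kJ/mol.
Combining: -967 + 694 = -273 kJ/mol.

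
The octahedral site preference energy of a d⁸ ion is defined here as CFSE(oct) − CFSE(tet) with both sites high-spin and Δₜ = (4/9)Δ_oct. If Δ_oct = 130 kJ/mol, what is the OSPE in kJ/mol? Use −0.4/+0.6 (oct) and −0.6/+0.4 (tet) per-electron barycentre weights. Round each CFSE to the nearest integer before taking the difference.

Octahedral high-spin t₂g⁶ eg²: CFSE = -1.2 × 130 = -156 kJ/mol.
Tetrahedral: e⁴ t₂⁴, CFSE = 4(−0.6) + 4(+0.4) = -0.8Δₜ = -0.8 × (4/9) × 130 = -46 kJ/mol.
Subtracting, OSPE = -156 − (-46) = -110 kJ/mol.

-110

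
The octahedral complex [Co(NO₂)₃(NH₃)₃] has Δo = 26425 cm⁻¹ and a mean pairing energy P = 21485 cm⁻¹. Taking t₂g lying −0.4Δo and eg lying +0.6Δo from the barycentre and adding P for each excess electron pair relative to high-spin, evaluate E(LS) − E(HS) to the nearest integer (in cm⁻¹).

Ligand charges: 3×(-1) from NO₂⁻ and 3×(+0) from NH₃ sum to -3; with overall charge +0, Co is +3.
Group 9 minus oxidation state +3 gives a d⁶ configuration for Co³⁺.
High-spin d⁶ fills as t₂g⁴ eg² with CFSE 4(−0.4) + 2(+0.6) = -0.4Δo = -10570 cm⁻¹.
Low-spin t₂g⁶ eg⁰ gives -2.4Δo = -63420 cm⁻¹, but forming 2 extra pairs costs 2P = 42970 cm⁻¹, so E(LS) = -63420 + 42970 = -20450 cm⁻¹.
The difference is -20450 − (-10570) = -9880 cm⁻¹, so low-spin lies lower.

-9880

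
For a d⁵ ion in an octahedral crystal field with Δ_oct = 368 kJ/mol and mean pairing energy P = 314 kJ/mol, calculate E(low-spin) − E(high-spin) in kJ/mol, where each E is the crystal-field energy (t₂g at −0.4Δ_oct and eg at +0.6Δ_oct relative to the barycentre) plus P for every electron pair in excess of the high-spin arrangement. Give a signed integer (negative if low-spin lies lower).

In the high-spin limit (t₂g³ eg²) the orbital term is 0.0Δ_oct = 0 kJ/mol, with no excess pairing.
For low-spin the configuration is t₂g⁵ eg⁰: orbital energy -2.0 × 368 = -736 kJ/mol, and 2 additional pairs relative to high-spin add 628 kJ/mol, giving -108 kJ/mol.
Thus E(LS) − E(HS) = -108 kJ/mol.

-108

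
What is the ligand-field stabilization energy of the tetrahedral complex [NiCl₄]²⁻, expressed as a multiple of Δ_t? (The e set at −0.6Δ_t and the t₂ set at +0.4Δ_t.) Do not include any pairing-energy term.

-0.8 Δ_t

Each Cl⁻ contributes -1; 4 × (-1) = -4. With overall charge -2, Ni is in the +2 oxidation state.
Ni is in group 10, so Ni²⁺ is d⁸ (10 − 2 = 8).
With tetrahedral geometry the complex is necessarily high-spin.
Configuration: e⁴ t₂⁴.
CFSE = 4(-0.6Δ_t) + 4(0.4Δ_t) = -2.4Δ_t + 1.6Δ_t = -0.8Δ_t.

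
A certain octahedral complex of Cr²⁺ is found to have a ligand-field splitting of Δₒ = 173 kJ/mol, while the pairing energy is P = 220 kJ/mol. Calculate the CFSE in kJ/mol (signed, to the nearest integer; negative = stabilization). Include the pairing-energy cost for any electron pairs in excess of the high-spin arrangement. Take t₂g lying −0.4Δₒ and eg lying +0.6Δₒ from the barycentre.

Cr sits in group 6; removing 2 electrons leaves Cr²⁺ with 6 − 2 = 4 d electrons.
Here Δₒ < P (173 < 220), so the high-spin state is favoured.
Filling d⁴ accordingly: t₂g³ eg¹.
Orbital CFSE = -0.6Δₒ = -0.6 × 173 = -104 kJ/mol.
High-spin has no excess pairs, so no pairing correction applies.

-104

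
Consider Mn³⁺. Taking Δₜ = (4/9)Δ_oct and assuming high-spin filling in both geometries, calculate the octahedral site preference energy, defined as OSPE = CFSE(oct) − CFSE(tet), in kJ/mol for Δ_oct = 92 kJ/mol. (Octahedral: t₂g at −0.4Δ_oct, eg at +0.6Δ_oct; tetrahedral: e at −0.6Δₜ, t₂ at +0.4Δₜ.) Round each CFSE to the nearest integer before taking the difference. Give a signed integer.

-39

Mn sits in group 7; removing 3 electrons leaves Mn³⁺ with 7 − 3 = 4 d electrons.
Octahedral (high-spin): t₂g³ eg¹, CFSE = 3(−0.4) + 1(+0.6) = -0.6Δ_oct = -0.6 × 92 = -55 kJ/mol.
Tetrahedral: e² t₂², CFSE = 2(−0.6) + 2(+0.4) = -0.4Δₜ = -0.4 × (4/9) × 92 = -16 kJ/mol.
OSPE = CFSE(oct) − CFSE(tet) = -55 − (-16) = -39 kJ/mol.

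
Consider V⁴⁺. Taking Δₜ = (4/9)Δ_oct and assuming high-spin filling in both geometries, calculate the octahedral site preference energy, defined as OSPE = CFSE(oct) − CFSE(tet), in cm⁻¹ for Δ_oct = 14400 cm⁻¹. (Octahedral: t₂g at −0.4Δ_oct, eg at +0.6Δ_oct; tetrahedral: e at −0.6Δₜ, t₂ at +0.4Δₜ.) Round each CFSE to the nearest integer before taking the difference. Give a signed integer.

V sits in group 5; removing 4 electrons leaves V⁴⁺ with 5 − 4 = 1 d electrons.
In an octahedral site d¹ (HS) is t2g^1 e_g^0, giving CFSE(oct) = -0.4Δ_oct = -5760 cm⁻¹.
Tetrahedral e^1 t2^0 gives -0.6Δₜ = -0.6 × (4/9) × 14400 = -3840 cm⁻¹.
OSPE = -5760 − (-3840) = -1920 cm⁻¹.

-1920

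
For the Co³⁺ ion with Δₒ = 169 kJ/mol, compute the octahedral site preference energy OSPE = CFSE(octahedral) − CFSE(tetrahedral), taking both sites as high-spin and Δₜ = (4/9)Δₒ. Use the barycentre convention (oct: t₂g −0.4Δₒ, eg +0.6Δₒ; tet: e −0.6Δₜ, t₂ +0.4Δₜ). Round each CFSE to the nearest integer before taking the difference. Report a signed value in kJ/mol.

Group 9 minus oxidation state +3 gives a d⁶ configuration for Co³⁺.
Octahedral high-spin t₂g⁴ eg²: CFSE = -0.4 × 169 = -68 kJ/mol.
In a tetrahedral site the filling is e³ t₂³: CFSE(tet) = -0.6Δₜ = -0.6 × (4/9)(169) = -45 kJ/mol.
OSPE = -68 − (-45) = -23 kJ/mol.

-23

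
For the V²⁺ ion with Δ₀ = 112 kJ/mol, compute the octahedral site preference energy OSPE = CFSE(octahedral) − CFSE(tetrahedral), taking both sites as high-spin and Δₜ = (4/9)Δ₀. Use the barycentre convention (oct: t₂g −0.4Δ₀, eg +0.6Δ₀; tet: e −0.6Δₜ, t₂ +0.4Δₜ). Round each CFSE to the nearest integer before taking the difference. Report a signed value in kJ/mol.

V²⁺: group 5, so d-count = 5 − 2 = 3.
In an octahedral site d³ (HS) is t2g^3 e_g^0, giving CFSE(oct) = -1.2Δ₀ = -134 kJ/mol.
In a tetrahedral site the filling is e^2 t2^1: CFSE(tet) = -0.8Δₜ = -0.8 × (4/9)(112) = -40 kJ/mol.
Subtracting, OSPE = -134 − (-40) = -94 kJ/mol.

-94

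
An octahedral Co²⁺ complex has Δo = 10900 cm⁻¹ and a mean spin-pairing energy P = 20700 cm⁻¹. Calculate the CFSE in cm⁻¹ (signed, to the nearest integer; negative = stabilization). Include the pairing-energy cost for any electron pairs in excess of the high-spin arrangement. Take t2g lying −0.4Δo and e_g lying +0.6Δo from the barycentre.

Co sits in group 9; removing 2 electrons leaves Co²⁺ with 9 − 2 = 7 d electrons.
With Δo < P the complex is high-spin.
That gives t2g^5 e_g^2.
Orbital CFSE = -0.8Δo = -0.8 × 10900 = -8720 cm⁻¹.
High-spin has no excess pairs, so no pairing correction applies.

-8720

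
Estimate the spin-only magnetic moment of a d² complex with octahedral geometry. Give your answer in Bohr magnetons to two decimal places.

Configuration: t2g^2 e_g^0 → 2 unpaired electrons.
μ(spin-only) = √[2(2+2)] = √8 ≈ 2.83 Bohr magnetons.

2.83 Bohr magnetons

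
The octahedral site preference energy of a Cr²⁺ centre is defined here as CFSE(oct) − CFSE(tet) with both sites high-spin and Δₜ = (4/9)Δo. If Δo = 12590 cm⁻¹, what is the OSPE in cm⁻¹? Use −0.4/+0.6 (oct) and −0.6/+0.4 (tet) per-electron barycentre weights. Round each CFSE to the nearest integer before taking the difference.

Group 6 minus oxidation state +2 gives a d⁴ configuration for Cr²⁺.
In an octahedral site d⁴ (HS) is t2g^3 e_g^1, giving CFSE(oct) = -0.6Δo = -7554 cm⁻¹.
In a tetrahedral site the filling is e^2 t2^2: CFSE(tet) = -0.4Δₜ = -0.4 × (4/9)(12590) = -2238 cm⁻¹.
OSPE = -7554 − (-2238) = -5316 cm⁻¹.

-5316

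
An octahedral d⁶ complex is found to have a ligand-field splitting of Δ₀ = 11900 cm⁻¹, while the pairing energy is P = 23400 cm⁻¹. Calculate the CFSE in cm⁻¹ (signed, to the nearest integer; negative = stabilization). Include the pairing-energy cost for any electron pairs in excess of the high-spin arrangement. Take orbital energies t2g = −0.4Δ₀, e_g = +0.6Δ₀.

-4760

Δ₀ < P, so pairing is avoided: the ground state is high-spin.
That gives t2g^4 e_g^2.
Orbital CFSE = -0.4Δ₀ = -0.4 × 11900 = -4760 cm⁻¹.
High-spin has no excess pairs, so no pairing correction applies.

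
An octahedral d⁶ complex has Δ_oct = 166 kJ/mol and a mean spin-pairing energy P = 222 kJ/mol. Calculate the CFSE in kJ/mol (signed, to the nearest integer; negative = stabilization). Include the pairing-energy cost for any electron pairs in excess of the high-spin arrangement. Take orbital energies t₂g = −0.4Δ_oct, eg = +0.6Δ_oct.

With Δ_oct < P the complex is high-spin.
Configuration: t₂g⁴ eg².
Orbital CFSE = -0.4Δ_oct = -0.4 × 166 = -66 kJ/mol.
High-spin has no excess pairs, so no pairing correction applies.

-66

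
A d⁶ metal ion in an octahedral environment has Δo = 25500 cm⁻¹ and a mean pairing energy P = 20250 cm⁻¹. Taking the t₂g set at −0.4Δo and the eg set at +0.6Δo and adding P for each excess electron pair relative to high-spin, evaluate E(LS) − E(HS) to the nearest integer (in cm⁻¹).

High-spin d⁶ fills as t₂g⁴ eg² with CFSE 4(−0.4) + 2(+0.6) = -0.4Δo = -10200 cm⁻¹.
Low-spin: t₂g⁶ eg⁰, orbital CFSE = -2.4Δo = -61200 cm⁻¹; plus 2 excess pairs × P = +40500 cm⁻¹; total -20700 cm⁻¹.
Thus E(LS) − E(HS) = -10500 cm⁻¹.

-10500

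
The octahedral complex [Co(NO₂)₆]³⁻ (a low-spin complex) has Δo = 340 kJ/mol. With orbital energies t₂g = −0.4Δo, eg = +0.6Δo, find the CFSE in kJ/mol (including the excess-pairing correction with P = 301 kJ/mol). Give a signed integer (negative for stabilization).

-214

Each NO₂⁻ contributes -1; 6 × (-1) = -6. With overall charge -3, Co is in the +3 oxidation state.
Co sits in group 9; removing 3 electrons leaves Co³⁺ with 9 − 3 = 6 d electrons.
The d⁶ electrons fill as t₂g⁶ eg⁰.
CFSE(orbital) = 6×(-0.4Δo) + 0×(0.6Δo) = -2.4Δo; with Δo = 340 kJ/mol that is -816 kJ/mol.
Pairing penalty: 3 pairs vs 1 in the high-spin reference → 2 extra × P = 602 kJ/mol.
Overall CFSE = -816 + 602 = -214 kJ/mol.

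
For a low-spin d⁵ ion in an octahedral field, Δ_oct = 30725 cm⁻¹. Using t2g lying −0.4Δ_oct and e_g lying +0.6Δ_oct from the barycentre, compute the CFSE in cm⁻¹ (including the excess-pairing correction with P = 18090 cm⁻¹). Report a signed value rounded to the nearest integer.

The d⁵ electrons fill as t2g^5 e_g^0.
CFSE(orbital) = 5×(-0.4Δ_oct) + 0×(0.6Δ_oct) = -2.0Δ_oct; with Δ_oct = 30725 cm⁻¹ that is -61450 cm⁻¹.
High-spin d⁵ would be t2g^3 e_g^2 with 0 pairs; low-spin has 2, so 2 excess pairs cost +2P = +36180 cm⁻¹.
Net CFSE = -61450 + 36180 = -25270 cm⁻¹.

-25270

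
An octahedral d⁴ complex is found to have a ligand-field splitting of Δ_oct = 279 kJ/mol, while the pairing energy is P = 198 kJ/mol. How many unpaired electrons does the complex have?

2

Since Δ_oct = 279 kJ/mol > P = 198 kJ/mol, the complex adopts the low-spin configuration.
That gives t₂g⁴ eg⁰.
Unpaired electrons: 2.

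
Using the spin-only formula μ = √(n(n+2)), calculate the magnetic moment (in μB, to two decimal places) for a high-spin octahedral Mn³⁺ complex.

Mn sits in group 7; removing 3 electrons leaves Mn³⁺ with 7 − 3 = 4 d electrons.
Configuration: t2g^3 e_g^1 → 4 unpaired electrons.
μ(spin-only) = √[4(4+2)] = √24 ≈ 4.90 μB.

4.90 μB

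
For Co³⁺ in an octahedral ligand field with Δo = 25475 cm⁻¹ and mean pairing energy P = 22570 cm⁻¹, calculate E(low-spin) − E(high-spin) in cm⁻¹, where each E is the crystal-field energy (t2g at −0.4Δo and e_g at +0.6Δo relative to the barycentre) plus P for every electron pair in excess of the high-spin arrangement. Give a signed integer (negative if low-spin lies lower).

Group 9 minus oxidation state +3 gives a d⁶ configuration for Co³⁺.
High-spin d⁶ fills as t2g^4 e_g^2 with CFSE 4(−0.4) + 2(+0.6) = -0.4Δo = -10190 cm⁻¹.
Low-spin: t2g^6 e_g^0, orbital CFSE = -2.4Δo = -61140 cm⁻¹; plus 2 excess pairs × P = +45140 cm⁻¹; total -16000 cm⁻¹.
The difference is -16000 − (-10190) = -5810 cm⁻¹, so low-spin lies lower.

-5810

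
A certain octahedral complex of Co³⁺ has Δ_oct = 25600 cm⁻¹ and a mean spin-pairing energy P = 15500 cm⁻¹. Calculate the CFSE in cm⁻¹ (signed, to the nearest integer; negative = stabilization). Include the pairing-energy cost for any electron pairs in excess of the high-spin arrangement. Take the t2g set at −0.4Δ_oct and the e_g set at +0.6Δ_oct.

-30440

Co sits in group 9; removing 3 electrons leaves Co³⁺ with 9 − 3 = 6 d electrons.
Here Δ_oct > P (25600 > 15500), so the low-spin state is favoured.
That gives t2g^6 e_g^0.
Orbital CFSE = -2.4Δ_oct = -2.4 × 25600 = -61440 cm⁻¹.
Excess pairs vs high-spin: 3 − 1 = 2; pairing cost = +31000 cm⁻¹.
Net CFSE = -61440 + 31000 = -30440 cm⁻¹.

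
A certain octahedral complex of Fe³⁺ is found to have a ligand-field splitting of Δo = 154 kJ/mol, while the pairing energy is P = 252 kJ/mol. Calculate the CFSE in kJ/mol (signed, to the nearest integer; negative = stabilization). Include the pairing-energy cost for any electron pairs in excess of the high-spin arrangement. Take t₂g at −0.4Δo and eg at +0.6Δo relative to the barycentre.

Fe sits in group 8; removing 3 electrons leaves Fe³⁺ with 8 − 3 = 5 d electrons.
Since Δo = 154 kJ/mol < P = 252 kJ/mol, the complex adopts the high-spin configuration.
Configuration: t₂g³ eg².
Orbital CFSE = 0.0Δo = 0.0 × 154 = 0 kJ/mol.
High-spin has no excess pairs, so no pairing correction applies.

0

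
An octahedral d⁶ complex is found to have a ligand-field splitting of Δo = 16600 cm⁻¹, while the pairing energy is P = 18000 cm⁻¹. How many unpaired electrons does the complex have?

4

Here Δo < P (16600 < 18000), so the high-spin state is favoured.
Configuration: t₂g⁴ eg².
Unpaired electrons: 4.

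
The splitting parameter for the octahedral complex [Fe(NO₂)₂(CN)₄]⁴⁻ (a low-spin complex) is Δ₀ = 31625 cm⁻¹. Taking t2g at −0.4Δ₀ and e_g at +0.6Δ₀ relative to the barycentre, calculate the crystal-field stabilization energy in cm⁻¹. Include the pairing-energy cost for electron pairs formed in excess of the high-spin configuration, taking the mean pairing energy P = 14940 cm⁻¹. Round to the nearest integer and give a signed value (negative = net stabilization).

-46020

Ligand charges: 2×(-1) from NO₂⁻ and 4×(-1) from CN⁻ sum to -6; with overall charge -4, Fe is +2.
Fe is in group 8, so Fe²⁺ is d⁶ (8 − 2 = 6).
Configuration: t2g^6 e_g^0.
CFSE(orbital) = 6×(-0.4Δ₀) + 0×(0.6Δ₀) = -2.4Δ₀; with Δ₀ = 31625 cm⁻¹ that is -75900 cm⁻¹.
Relative to high-spin t2g^4 e_g^2 (1 paired), the low-spin configuration has 2 additional pairs, contributing +2 × 14940 = +29880 cm⁻¹.
Net CFSE = -75900 + 29880 = -46020 cm⁻¹.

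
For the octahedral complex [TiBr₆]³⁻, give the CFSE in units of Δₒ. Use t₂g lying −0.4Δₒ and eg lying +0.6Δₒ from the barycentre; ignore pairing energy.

-0.4 Δₒ

Each Br⁻ contributes -1; 6 × (-1) = -6. With overall charge -3, Ti is in the +3 oxidation state.
Ti is in group 4, so Ti³⁺ is d¹ (4 − 3 = 1).
Configuration: t₂g¹ eg⁰.
CFSE = 1(-0.4Δₒ) + 0(0.6Δₒ) = -0.4Δₒ + 0.0Δₒ = -0.4Δₒ.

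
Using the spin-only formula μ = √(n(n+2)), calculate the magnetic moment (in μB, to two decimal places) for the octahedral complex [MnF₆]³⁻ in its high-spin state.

4.90 μB

Each F⁻ contributes -1; 6 × (-1) = -6. With overall charge -3, Mn is in the +3 oxidation state.
Mn is in group 7, so Mn³⁺ is d⁴ (7 − 3 = 4).
Configuration: t₂g³ eg¹ → 4 unpaired electrons.
μ(spin-only) = √[4(4+2)] = √24 ≈ 4.90 μB.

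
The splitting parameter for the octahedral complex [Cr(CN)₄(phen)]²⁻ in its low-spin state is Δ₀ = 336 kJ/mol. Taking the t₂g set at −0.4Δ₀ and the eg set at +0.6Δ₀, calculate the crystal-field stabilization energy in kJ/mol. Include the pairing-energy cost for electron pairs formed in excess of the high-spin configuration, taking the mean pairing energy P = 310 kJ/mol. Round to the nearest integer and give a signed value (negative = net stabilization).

Ligand charges: 4×(-1) from CN⁻ and 1×(+0) from phen sum to -4; with overall charge -2, Cr is +2.
Cr²⁺: group 6, so d-count = 6 − 2 = 4.
Electron filling gives t₂g⁴ eg⁰.
The orbital stabilization is -1.6Δ₀ = -1.6 × 336 = -538 kJ/mol.
High-spin d⁴ would be t₂g³ eg¹ with 0 pairs; low-spin has 1, so 1 excess pair costs +1P = +310 kJ/mol.
Net CFSE = -538 + 310 = -228 kJ/mol.

-228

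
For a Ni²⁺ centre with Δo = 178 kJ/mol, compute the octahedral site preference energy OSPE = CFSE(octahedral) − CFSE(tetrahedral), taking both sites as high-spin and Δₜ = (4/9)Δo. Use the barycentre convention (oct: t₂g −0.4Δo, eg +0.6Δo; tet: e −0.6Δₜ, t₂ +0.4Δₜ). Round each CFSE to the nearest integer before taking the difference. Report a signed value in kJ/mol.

-151

Ni²⁺: group 10, so d-count = 10 − 2 = 8.
In an octahedral site d⁸ (HS) is t₂g⁶ eg², giving CFSE(oct) = -1.2Δo = -214 kJ/mol.
In a tetrahedral site the filling is e⁴ t₂⁴: CFSE(tet) = -0.8Δₜ = -0.8 × (4/9)(178) = -63 kJ/mol.
OSPE = CFSE(oct) − CFSE(tet) = -214 − (-63) = -151 kJ/mol.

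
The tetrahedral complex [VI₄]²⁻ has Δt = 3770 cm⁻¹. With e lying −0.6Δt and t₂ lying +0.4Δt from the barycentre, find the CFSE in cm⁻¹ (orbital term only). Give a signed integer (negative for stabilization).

-3016

Each I⁻ contributes -1; 4 × (-1) = -4. With overall charge -2, V is in the +2 oxidation state.
V is in group 5, so V²⁺ is d³ (5 − 2 = 3).
Tetrahedral fields are weak (Δₜ ≈ 4/9 Δₒ), so electrons fill high-spin.
Configuration: e² t₂¹.
The orbital stabilization is -0.8Δt = -0.8 × 3770 = -3016 cm⁻¹.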